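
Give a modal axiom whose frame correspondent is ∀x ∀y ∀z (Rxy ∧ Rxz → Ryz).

◇r → □◇r

This is the Euclidean property; the standard corresponding axiom is 5: ◇r → □◇r.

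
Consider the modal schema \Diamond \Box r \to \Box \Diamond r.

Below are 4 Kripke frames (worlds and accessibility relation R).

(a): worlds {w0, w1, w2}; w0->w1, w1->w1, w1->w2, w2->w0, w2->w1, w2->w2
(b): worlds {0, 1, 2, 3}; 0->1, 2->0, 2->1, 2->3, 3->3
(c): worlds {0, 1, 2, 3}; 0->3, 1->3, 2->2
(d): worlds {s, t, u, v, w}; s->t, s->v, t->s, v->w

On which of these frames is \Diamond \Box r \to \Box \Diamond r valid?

(a)

The schema corresponds to convergence: \forall x \forall y \forall z (Rxy \wedge Rxz \to \exists w (Ryw \wedge Rzw)).
(a): ✓.
(b): fails — R01 and R01 but 1 and 1 have no common successor.
(c): fails — R03 and R03 but 3 and 3 have no common successor.
(d): fails — Rsv and Rst but v and t have no common successor.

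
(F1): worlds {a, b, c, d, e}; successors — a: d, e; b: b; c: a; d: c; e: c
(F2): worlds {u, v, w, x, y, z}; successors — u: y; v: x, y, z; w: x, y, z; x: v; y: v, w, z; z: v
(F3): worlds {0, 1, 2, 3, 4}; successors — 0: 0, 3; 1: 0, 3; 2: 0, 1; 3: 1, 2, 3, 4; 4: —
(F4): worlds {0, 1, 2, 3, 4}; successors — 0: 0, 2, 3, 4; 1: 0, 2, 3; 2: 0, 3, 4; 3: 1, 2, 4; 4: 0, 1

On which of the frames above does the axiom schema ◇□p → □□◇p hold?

(F4)

Frame correspondent (Sahlqvist): ∀x ∀y ∀z ((xRy ∧ xR²z) → ∃w (yRw ∧ zRw)) — i.e. a generalized confluence (Geach) condition.
(F1): fails — aRd, aR²c but no w with dRw and cRw.
(F2): fails — vRx, vR²v but no t with xRt and vRt.
(F3): fails — 0R0, 0R²4 but no w with 0Rw and 4Rw.
(F4): holds.
Valid on: (F4).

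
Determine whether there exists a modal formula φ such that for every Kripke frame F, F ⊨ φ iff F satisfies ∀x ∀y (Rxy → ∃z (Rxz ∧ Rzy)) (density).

Definable; □□q → □q defines it

This is a Sahlqvist condition; the C4 axiom □□q → □q defines it.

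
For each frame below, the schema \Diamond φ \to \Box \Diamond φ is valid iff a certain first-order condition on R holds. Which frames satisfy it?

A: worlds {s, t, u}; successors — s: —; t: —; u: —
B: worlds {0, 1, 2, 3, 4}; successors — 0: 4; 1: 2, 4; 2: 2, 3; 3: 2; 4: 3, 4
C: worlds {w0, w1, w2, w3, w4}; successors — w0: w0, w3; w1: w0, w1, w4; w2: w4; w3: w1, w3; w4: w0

A

Frame correspondent (Sahlqvist): \forall x \forall y \forall z (Rxy \wedge Rxz \to Ryz) — i.e. the Euclidean property.
A: condition met.
B: fails — R12 and R14 but not R24.
C: fails — Rw0w3 and Rw0w0 but not Rw3w0.
Valid on: A.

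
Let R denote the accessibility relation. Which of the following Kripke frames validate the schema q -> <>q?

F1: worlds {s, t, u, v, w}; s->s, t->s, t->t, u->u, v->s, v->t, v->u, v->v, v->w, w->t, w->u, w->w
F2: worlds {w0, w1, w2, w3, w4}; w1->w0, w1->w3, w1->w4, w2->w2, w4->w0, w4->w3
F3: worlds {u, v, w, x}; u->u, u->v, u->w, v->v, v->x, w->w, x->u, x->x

The schema corresponds to reflexivity: forall x Rxx.
F1: condition met.
F2: fails — world w0 does not see itself.
F3: condition met.
Valid on: F1, F3.

F1, F3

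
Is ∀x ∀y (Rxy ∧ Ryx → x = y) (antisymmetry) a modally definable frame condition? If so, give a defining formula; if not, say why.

Any modally definable frame class is closed under surjective bounded morphisms.
The 4-cycle (worlds a,b,c,d with a→b→c→d→a) is antisymmetric. Sending even-indexed worlds to s and odd-indexed worlds to t is a surjective bounded morphism onto the two-world frame with s↔t, which is not antisymmetric.
So the class is not modally definable.

No — not modally definable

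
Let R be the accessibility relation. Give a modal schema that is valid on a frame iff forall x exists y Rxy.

This is seriality; the standard corresponding axiom is D: □q → ◇q.
Suppose □q→◇q is valid. At any x set V(q)=W. Then □q at x, so ◇q at x, so x has a successor.

□q → ◇q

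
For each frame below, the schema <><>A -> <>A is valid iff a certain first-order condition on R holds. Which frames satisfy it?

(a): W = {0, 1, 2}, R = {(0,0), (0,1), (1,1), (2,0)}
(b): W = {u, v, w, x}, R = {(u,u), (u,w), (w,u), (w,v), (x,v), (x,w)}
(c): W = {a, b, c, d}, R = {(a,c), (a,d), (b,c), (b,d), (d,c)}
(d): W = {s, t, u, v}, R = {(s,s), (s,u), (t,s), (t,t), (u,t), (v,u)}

(c)

This is the axiom for transitivity; its first-order frame correspondent is forall x forall y forall z (Rxy & Ryz -> Rxz).
(a): fails — R20 and R01 but not R21.
(b): fails — Rxw and Rwu but not Rxu.
(c): condition met.
(d): fails — Rut and Rts but not Rus.
Valid on: (c).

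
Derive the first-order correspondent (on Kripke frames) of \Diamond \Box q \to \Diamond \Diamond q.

This is a Sahlqvist (Geach-type) schema ◇^1□^1q → □^0◇^2q.
Minimal-valuation argument: fix x; take any y with xR^1y and any z with xR^0z. Set V(q) to the set of worlds R-reachable from y in exactly 1 step. Then □^1q holds at y, so the antecedent holds at x; validity forces ◇^2q at z, giving a w with zR^2w and yR^1w.
First-order correspondent: \forall x \forall y (xRy \to \exists w (yRw \wedge x R^2 w)).

\forall x \forall y (xRy \to \exists w (yRw \wedge x R^2 w))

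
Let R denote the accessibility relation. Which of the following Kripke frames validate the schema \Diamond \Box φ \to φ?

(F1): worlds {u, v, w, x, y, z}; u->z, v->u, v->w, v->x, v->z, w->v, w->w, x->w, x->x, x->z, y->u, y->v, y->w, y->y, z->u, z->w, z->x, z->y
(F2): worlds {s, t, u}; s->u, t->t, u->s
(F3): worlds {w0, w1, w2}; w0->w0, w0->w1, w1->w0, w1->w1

(F2), (F3)

This is the axiom for symmetry; its first-order frame correspondent is \forall x \forall y (Rxy \to Ryx).
(F1): fails — Rxw but not Rwx.
(F2): satisfies the condition.
(F3): satisfies the condition.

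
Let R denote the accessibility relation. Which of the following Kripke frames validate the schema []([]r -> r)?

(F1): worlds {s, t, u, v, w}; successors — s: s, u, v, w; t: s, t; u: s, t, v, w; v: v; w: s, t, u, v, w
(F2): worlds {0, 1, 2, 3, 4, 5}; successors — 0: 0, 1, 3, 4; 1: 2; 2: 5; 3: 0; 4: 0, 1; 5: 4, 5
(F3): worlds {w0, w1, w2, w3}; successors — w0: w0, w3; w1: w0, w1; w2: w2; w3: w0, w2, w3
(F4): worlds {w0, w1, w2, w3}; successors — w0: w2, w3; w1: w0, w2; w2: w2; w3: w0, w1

This is the axiom for shift-reflexivity; its first-order frame correspondent is forall x forall y (Rxy -> Ryy).
(F1): fails — Rwu but not Ruu.
(F2): fails — R12 but not R22.
(F3): condition met.
(F4): fails — Rw1w0 but not Rw0w0.

(F3)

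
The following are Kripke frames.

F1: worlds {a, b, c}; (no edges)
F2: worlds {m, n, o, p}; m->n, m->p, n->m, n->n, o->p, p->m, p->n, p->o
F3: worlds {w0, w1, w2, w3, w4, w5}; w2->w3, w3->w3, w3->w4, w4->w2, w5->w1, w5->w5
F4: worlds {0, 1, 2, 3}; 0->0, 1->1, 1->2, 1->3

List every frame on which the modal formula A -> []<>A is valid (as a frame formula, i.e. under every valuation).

F1

This is the axiom for symmetry; its first-order frame correspondent is forall x forall y (Rxy -> Ryx).
F1: condition met.
F2: fails — Rpn but not Rnp.
F3: fails — Rw4w2 but not Rw2w4.
F4: fails — R12 but not R21.
Valid on: F1.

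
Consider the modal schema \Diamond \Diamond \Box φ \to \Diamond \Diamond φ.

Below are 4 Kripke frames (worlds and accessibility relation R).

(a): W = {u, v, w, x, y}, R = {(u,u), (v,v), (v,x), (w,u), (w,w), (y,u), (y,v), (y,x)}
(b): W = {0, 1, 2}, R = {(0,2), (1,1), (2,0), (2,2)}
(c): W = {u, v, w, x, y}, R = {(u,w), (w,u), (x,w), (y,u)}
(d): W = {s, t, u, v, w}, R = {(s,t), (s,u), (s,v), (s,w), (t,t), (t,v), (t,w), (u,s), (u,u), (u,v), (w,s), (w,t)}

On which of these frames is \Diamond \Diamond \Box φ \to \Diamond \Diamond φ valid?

The schema corresponds to a generalized confluence (Geach) condition: \forall x \forall y (x R^2 y \to \exists w (yRw \wedge x R^2 w)).
(a): fails — vR²x but no t with xRt and vR²t.
(b): satisfies the condition.
(c): fails — uR²u but no t with uRt and uR²t.
(d): fails — sR²v but no w* with vRw* and sR²w*.

(b)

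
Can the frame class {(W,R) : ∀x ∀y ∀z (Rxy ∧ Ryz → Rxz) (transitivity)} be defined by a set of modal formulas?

Yes: it is transitivity, defined by the 4 schema □r → □□r.

Definable; □r → □□r defines it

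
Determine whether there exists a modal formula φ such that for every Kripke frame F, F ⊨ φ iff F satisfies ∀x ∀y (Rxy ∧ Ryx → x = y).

Not modally definable

Modal frame validity is preserved under surjective bounded morphisms.
The 8-cycle (worlds 0,1,2,3,4,5,6,7 with 0→1→2→3→4→5→6→7→0) is antisymmetric. Sending even-indexed worlds to s and odd-indexed worlds to t is a surjective bounded morphism onto the two-world frame with s↔t, which is not antisymmetric.
So the class is not modally definable.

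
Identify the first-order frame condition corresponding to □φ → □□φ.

transitivity

This schema is the 4 axiom.
Its frame correspondent is transitivity — ∀x ∀y ∀z (Rxy ∧ Ryz → Rxz).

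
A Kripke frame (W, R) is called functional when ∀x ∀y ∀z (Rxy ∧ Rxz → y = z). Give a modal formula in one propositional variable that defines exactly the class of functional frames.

◇ψ → □ψ

This is partial functionality; the standard corresponding axiom is CD: ◇ψ → □ψ.
Suppose ◇ψ→□ψ is valid. Take Rxy, Rxz and set V(ψ)={y}. Then ◇ψ at x, so □ψ at x, so ψ at z, i.e. z=y.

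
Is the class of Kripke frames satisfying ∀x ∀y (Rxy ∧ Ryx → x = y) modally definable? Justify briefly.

No — not modally definable

Modal frame validity is preserved under surjective bounded morphisms.
The 8-cycle (worlds s,t,u,v,w,x,y,z with s→t→u→v→w→x→y→z→s) is antisymmetric. Sending even-indexed worlds to • and odd-indexed worlds to ∘ is a surjective bounded morphism onto the two-world frame with •↔∘, which is not antisymmetric.
So no modal formula (or set of formulas) defines exactly the antisymmetric frames.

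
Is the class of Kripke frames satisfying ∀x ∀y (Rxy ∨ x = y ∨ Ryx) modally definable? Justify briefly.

No

If a class were modally definable it would be closed under disjoint unions (Goldblatt–Thomason).
Take 4 disjoint single-world reflexive frames: each is trivially connected, but their disjoint union has 4 worlds with no edge between distinct components, so it is not connected.
So no modal formula (or set of formulas) defines exactly the connected frames.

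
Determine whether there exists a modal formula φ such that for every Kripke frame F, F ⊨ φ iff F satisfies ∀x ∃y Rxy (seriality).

The condition is seriality. A defining modal formula is □r → ◇r.

Yes — defined by □r → ◇r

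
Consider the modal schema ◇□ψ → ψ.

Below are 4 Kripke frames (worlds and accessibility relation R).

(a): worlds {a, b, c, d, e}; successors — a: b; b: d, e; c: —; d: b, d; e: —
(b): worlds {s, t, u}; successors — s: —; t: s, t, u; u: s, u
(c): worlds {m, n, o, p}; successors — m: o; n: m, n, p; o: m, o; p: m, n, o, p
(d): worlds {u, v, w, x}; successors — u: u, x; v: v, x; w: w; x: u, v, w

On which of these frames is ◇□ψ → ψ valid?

This is the axiom for symmetry; its first-order frame correspondent is ∀x ∀y (Rxy → Ryx).
(a): fails — Rab but not Rba.
(b): fails — Rus but not Rsu.
(c): fails — Rpm but not Rmp.
(d): fails — Rxw but not Rwx.
Valid on no frame.

none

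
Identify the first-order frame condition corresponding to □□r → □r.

This schema is the C4 axiom.
It corresponds to density: ∀x ∀y (Rxy → ∃z (Rxz ∧ Rzy)).

density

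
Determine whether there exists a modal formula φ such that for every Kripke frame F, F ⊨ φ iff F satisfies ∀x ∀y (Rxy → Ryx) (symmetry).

This is a Sahlqvist condition; the B axiom p → □◇p defines it.
Suppose p→□◇p is valid. Take Rxy and set V(p)={x}. Then p at x, so □◇p at x, so ◇p at y, so some z with Ryz has p; z=x, i.e. Ryx.

Yes, by p → □◇p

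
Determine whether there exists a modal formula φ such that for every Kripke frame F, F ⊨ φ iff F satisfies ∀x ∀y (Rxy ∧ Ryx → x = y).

Not definable by any modal formula

Modal frame validity is preserved under surjective bounded morphisms.
The 6-cycle (worlds s,t,u,v,w,x with s→t→u→v→w→x→s) is antisymmetric. Sending even-indexed worlds to s and odd-indexed worlds to t is a surjective bounded morphism onto the two-world frame with s↔t, which is not antisymmetric.
Hence antisymmetry is not modally definable.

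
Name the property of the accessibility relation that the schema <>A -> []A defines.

partial functionality: forall x forall y forall z (Rxy & Rxz -> y = z)

Suppose ◇A→□A is valid. Take Rxy, Rxz and set V(A)={y}. Then ◇A at x, so □A at x, so A at z, i.e. z=y.
Conversely, any frame satisfying forall x forall y forall z (Rxy & Rxz -> y = z) validates the schema.
So the correspondent is partial functionality.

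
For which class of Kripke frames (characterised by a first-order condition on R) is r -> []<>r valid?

Suppose r→□◇r is valid. Take Rxy and set V(r)={x}. Then r at x, so □◇r at x, so ◇r at y, so some z with Ryz has r; z=x, i.e. Ryx.
Conversely, any frame satisfying forall x forall y (Rxy -> Ryx) validates the schema.
So the correspondent is symmetry.

symmetry: forall x forall y (Rxy -> Ryx)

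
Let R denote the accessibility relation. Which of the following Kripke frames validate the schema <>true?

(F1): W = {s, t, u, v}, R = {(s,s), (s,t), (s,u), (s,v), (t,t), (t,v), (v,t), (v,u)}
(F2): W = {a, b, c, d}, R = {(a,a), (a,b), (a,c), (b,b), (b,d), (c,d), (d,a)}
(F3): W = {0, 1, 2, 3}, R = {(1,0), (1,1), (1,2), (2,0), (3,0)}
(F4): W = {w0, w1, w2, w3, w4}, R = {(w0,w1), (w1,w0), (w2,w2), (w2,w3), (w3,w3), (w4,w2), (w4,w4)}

(F2), (F4)

This is the axiom for seriality; its first-order frame correspondent is forall x exists y Rxy.
(F1): fails — world u has no successor.
(F2): condition met.
(F3): fails — world 0 has no successor.
(F4): condition met.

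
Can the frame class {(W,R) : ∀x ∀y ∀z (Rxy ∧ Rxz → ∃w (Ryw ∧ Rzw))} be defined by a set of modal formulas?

Yes, by ◇□r → □◇r

The condition is convergence. A defining modal formula is ◇□r → □◇r.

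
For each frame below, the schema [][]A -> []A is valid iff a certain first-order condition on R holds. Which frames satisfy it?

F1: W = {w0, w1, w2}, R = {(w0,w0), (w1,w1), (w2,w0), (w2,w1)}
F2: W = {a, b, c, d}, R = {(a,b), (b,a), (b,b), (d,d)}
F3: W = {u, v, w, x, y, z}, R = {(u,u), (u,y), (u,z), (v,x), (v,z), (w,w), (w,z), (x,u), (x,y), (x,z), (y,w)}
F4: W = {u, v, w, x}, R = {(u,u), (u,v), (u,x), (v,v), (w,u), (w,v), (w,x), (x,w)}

Frame correspondent (Sahlqvist): forall x forall y (Rxy -> exists z (Rxz & Rzy)) — i.e. density.
F1: ✓.
F2: ✓.
F3: fails — Rvx but no t with Rvt and Rtx.
F4: fails — Rxw but no z with Rxz and Rzw.

F1, F2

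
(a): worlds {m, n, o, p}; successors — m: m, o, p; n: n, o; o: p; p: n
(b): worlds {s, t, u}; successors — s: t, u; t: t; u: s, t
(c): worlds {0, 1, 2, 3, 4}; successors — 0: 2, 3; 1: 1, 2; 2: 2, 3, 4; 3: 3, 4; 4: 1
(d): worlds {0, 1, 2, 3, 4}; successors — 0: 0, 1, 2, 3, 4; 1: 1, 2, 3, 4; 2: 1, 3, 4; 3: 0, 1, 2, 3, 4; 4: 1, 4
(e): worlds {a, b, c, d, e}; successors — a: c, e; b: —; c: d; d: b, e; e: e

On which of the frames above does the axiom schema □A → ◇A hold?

(a), (b), (c), (d)

This is the axiom for seriality; its first-order frame correspondent is ∀x ∃y Rxy.
(a): holds.
(b): holds.
(c): holds.
(d): holds.
(e): fails — world b has no successor.
Valid on: (a), (b), (c), (d).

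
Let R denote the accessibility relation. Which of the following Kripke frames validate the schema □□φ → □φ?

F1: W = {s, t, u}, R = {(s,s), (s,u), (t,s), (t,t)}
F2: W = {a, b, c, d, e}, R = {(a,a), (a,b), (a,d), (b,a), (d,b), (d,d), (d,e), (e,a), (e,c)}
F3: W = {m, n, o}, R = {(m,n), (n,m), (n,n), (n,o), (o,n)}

F1, F3

Frame correspondent (Sahlqvist): ∀x ∀y (Rxy → ∃z (Rxz ∧ Rzy)) — i.e. density.
F1: condition met.
F2: fails — Rec but no z with Rez and Rzc.
F3: condition met.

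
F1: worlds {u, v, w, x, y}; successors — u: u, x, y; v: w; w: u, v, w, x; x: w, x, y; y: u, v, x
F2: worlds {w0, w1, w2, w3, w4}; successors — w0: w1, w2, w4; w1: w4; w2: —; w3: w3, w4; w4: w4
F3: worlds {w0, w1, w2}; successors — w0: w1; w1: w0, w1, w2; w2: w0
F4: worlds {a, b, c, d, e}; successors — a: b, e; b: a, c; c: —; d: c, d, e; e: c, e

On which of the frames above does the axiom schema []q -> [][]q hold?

This is the axiom for transitivity; its first-order frame correspondent is forall x forall y forall z (Rxy & Ryz -> Rxz).
F1: fails — Rxw and Rwu but not Rxu.
F2: condition met.
F3: fails — Rw0w1 and Rw1w2 but not Rw0w2.
F4: fails — Rab and Rbc but not Rac.
Valid on: F2.

F2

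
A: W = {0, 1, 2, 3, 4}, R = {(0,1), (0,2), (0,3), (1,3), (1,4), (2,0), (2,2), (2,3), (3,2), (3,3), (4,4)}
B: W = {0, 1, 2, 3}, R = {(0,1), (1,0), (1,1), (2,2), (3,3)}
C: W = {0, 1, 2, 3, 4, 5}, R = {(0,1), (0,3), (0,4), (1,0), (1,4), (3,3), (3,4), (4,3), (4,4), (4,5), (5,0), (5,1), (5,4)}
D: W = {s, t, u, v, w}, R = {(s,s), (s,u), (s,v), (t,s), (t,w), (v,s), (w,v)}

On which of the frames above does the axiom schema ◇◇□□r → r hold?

The schema corresponds to a generalized confluence (Geach) condition: ∀x ∀y (xR²y → ∃w (yR²w ∧ x = w)).
A: fails — 0R²4 but no w with 4R²w and 0=w.
B: ✓.
C: fails — 0R²3 but no w with 3R²w and 0=w.
D: fails — sR²u but no w* with uR²w* and s=w*.
Valid on: B.

B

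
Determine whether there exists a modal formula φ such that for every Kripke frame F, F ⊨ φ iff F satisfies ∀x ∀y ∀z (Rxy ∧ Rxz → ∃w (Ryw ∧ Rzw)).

Yes: it is convergence, defined by the .2 schema ◇□q → □◇q.
Suppose ◇□q→□◇q is valid. Take Rxy, Rxz and set V(q)={w : Ryw}. Then □q at y so ◇□q at x, so □◇q at x, so ◇q at z, giving w with Rzw and Ryw.

Yes — defined by ◇□q → □◇q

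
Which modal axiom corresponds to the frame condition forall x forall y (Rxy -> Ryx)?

s → □◇s

The condition is symmetry. The B schema s → □◇s defines it.
Suppose s→□◇s is valid. Take Rxy and set V(s)={x}. Then s at x, so □◇s at x, so ◇s at y, so some z with Ryz has s; z=x, i.e. Ryx.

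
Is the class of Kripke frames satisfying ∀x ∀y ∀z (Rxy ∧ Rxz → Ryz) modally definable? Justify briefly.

The condition is the Euclidean property. A defining modal formula is ◇q → □◇q.
Suppose ◇q→□◇q is valid. Take Rxy, Rxz and set V(q)={y}. Then ◇q at x, so □◇q at x, so ◇q at z, so some w with Rzw has q; w=y, i.e. Rzy. By symmetry of the argument, Ryz.

Definable; ◇q → □◇q defines it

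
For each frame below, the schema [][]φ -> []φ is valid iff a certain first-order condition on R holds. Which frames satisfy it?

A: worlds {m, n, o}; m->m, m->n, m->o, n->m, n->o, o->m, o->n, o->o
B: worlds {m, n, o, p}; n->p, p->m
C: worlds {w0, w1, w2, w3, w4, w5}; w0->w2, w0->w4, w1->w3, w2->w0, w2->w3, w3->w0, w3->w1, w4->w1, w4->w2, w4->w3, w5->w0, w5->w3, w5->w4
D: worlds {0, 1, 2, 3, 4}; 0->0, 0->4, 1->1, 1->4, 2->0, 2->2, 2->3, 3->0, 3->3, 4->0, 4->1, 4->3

A, D

The schema corresponds to density: forall x forall y (Rxy -> exists z (Rxz & Rzy)).
A: ✓.
B: fails — Rnp but no z with Rnz and Rzp.
C: fails — Rw0w4 but no z with Rw0z and Rzw4.
D: ✓.
Valid on: A, D.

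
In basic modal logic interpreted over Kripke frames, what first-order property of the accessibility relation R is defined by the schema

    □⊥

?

Emptiness of R

□⊥ is valid iff no world has any successor (otherwise □⊥ fails at any world with one).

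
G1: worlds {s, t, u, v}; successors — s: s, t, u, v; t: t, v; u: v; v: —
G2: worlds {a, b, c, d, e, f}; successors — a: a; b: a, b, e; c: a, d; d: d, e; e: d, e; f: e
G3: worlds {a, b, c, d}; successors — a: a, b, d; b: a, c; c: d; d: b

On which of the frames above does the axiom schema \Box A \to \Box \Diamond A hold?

Frame correspondent (Sahlqvist): \forall x \forall z (xRz \to \exists w (xRw \wedge zRw)) — i.e. a generalized confluence (Geach) condition.
G1: fails — sRv but no w with sRw and vRw.
G2: condition met.
G3: fails — bRc but no w with bRw and cRw.

G2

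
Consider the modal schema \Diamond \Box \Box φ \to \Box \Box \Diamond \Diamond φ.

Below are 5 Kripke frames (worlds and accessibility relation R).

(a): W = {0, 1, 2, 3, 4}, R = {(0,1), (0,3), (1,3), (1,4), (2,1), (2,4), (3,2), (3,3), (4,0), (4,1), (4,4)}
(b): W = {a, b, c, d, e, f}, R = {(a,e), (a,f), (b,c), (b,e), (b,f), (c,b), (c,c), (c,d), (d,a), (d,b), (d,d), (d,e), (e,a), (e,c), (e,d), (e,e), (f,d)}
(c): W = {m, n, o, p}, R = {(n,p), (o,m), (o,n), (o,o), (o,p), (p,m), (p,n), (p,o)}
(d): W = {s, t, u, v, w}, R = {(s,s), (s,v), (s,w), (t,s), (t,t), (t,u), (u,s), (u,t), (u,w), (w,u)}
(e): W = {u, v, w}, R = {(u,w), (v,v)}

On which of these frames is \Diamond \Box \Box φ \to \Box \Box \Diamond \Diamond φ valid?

Frame correspondent (Sahlqvist): \forall x \forall y \forall z ((xRy \wedge x R^2 z) \to \exists w (y R^2 w \wedge z R^2 w)) — i.e. a generalized confluence (Geach) condition.
(a): condition met.
(b): condition met.
(c): fails — nRp, nR²m but no w with pR²w and mR²w.
(d): fails — sRs, sR²v but no w* with sR²w* and vR²w*.
(e): condition met.

(a), (b), (e)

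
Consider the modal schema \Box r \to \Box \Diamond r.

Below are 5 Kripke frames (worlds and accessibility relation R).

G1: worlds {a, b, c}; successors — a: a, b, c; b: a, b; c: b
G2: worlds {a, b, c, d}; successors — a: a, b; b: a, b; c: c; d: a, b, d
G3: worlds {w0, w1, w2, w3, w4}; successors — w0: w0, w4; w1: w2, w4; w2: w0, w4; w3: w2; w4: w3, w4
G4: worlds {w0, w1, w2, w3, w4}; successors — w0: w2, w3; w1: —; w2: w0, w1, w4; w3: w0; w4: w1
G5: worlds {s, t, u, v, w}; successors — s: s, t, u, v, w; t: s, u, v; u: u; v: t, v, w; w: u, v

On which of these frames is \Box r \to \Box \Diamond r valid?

This is the axiom for a generalized confluence (Geach) condition; its first-order frame correspondent is \forall x \forall z (xRz \to \exists w (xRw \wedge zRw)).
G1: condition met.
G2: condition met.
G3: fails — w3Rw2 but no w with w3Rw and w2Rw.
G4: fails — w0Rw2 but no w with w0Rw and w2Rw.
G5: condition met.

G1, G2, G5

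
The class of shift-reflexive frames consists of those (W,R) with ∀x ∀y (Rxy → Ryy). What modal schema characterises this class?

□(□r → r)

The condition is shift-reflexivity. The T□ schema □(□r → r) defines it.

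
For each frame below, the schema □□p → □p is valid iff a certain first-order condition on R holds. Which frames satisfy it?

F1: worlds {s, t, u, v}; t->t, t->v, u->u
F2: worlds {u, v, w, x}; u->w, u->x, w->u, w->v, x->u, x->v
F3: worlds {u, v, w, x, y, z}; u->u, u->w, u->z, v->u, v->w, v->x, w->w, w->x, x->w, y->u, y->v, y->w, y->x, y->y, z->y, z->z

F1, F3

The schema corresponds to density: ∀x ∀y (Rxy → ∃z (Rxz ∧ Rzy)).
F1: ✓.
F2: fails — Rwu but no z with Rwz and Rzu.
F3: ✓.
Valid on: F1, F3.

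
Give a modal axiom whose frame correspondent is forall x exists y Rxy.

□ψ → ◇ψ

A defining formula is □ψ → ◇ψ (the D axiom).
Suppose □ψ→◇ψ is valid. At any x set V(ψ)=W. Then □ψ at x, so ◇ψ at x, so x has a successor.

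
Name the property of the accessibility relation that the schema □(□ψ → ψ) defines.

Suppose □(□ψ→ψ) is valid. Take Rxy and set V(ψ)={w : Ryw}. Then at y, □ψ holds; since □(□ψ→ψ) at x, □ψ→ψ at y, so ψ at y, i.e. Ryy.

Shift-reflexivity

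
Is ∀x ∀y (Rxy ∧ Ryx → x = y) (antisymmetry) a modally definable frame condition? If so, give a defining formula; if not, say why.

Any modally definable frame class is closed under surjective bounded morphisms.
The 8-cycle (worlds w0,w1,w2,w3,w4,w5,w6,w7 with w0→w1→w2→w3→w4→w5→w6→w7→w0) is antisymmetric. Sending even-indexed worlds to a and odd-indexed worlds to b is a surjective bounded morphism onto the two-world frame with a↔b, which is not antisymmetric.
So the class is not modally definable.

Not definable by any modal formula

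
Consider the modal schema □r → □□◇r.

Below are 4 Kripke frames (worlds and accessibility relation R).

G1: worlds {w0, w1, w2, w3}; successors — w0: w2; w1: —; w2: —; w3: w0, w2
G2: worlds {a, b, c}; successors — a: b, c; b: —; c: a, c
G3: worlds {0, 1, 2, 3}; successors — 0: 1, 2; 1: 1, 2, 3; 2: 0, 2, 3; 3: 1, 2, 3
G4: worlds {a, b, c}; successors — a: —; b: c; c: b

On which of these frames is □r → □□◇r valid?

Frame correspondent (Sahlqvist): ∀x ∀z (xR²z → ∃w (xRw ∧ zRw)) — i.e. a generalized confluence (Geach) condition.
G1: fails — w3R²w2 but no w with w3Rw and w2Rw.
G2: fails — cR²b but no w with cRw and bRw.
G3: holds.
G4: holds.
Valid on: G3, G4.

G3, G4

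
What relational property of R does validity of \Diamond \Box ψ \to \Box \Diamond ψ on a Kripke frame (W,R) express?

convergence

Suppose ◇□ψ→□◇ψ is valid. Take Rxy, Rxz and set V(ψ)={w : Ryw}. Then □ψ at y so ◇□ψ at x, so □◇ψ at x, so ◇ψ at z, giving w with Rzw and Ryw.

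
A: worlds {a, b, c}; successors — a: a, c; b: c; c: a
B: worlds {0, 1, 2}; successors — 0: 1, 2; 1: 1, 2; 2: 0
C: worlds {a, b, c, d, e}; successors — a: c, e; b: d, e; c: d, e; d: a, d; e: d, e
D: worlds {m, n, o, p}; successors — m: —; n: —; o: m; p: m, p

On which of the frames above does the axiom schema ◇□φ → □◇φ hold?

A

This is the axiom for convergence; its first-order frame correspondent is ∀x ∀y ∀z (Rxy ∧ Rxz → ∃w (Ryw ∧ Rzw)).
A: satisfies the condition.
B: fails — R02 and R01 but 2 and 1 have no common successor.
C: fails — Rdd and Rda but d and a have no common successor.
D: fails — Rom and Rom but m and m have no common successor.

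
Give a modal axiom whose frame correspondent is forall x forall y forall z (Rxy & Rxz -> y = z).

This is partial functionality; the standard corresponding axiom is CD: ◇s → □s.
Suppose ◇s→□s is valid. Take Rxy, Rxz and set V(s)={y}. Then ◇s at x, so □s at x, so s at z, i.e. z=y.

◇s → □s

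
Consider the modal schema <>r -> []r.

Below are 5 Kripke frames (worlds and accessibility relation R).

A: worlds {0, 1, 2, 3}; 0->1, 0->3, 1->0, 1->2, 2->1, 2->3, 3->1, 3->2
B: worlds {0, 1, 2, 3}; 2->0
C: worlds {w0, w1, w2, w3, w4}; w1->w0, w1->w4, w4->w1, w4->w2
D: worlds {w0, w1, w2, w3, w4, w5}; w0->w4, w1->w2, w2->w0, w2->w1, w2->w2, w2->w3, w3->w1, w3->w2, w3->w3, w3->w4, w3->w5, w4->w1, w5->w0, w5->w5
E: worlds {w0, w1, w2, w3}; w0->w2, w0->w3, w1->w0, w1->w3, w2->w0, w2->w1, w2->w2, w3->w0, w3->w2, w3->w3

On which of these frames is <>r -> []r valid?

This is the axiom for partial functionality; its first-order frame correspondent is forall x forall y forall z (Rxy & Rxz -> y = z).
A: fails — 0 sees both 1 and 3.
B: holds.
C: fails — w1 sees both w0 and w4.
D: fails — w2 sees both w0 and w1.
E: fails — w0 sees both w2 and w3.
Valid on: B.

B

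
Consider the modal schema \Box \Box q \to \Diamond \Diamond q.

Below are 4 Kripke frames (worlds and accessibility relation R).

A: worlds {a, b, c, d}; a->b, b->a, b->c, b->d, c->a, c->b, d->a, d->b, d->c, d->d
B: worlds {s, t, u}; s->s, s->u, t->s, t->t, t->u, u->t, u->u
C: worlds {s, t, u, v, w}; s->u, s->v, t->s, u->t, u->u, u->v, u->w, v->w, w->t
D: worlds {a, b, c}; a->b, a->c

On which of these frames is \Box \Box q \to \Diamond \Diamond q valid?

The schema corresponds to a generalized confluence (Geach) condition: \forall x \exists w (x R^2 w \wedge x R^2 w).
A: holds.
B: holds.
C: holds.
D: fails — at a but no w with aR²w and aR²w.

A, B, C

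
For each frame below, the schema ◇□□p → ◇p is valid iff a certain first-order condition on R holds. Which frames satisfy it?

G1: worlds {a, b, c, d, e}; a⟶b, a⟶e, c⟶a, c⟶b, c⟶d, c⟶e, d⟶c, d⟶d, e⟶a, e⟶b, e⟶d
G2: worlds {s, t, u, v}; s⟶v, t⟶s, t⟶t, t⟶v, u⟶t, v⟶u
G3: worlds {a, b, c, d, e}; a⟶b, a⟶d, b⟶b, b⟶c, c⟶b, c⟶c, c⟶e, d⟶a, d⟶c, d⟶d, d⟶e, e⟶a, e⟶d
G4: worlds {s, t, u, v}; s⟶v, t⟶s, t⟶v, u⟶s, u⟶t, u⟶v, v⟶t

G3

Frame correspondent (Sahlqvist): ∀x ∀y (xRy → ∃w (yR²w ∧ xRw)) — i.e. a generalized confluence (Geach) condition.
G1: fails — aRb but no w with bR²w and aRw.
G2: fails — sRv but no w with vR²w and sRw.
G3: satisfies the condition.
G4: fails — tRs but no w with sR²w and tRw.
Valid on: G3.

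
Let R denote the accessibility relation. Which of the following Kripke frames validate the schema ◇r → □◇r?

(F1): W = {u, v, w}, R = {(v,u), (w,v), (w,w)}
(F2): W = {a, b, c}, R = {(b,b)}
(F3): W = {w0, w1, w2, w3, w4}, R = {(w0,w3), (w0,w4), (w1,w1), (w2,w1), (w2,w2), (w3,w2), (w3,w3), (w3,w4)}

(F2)

The schema corresponds to the Euclidean property: ∀x ∀y ∀z (Rxy ∧ Rxz → Ryz).
(F1): fails — Rvu and Rvu but not Ruu.
(F2): ✓.
(F3): fails — Rw0w4 and Rw0w4 but not Rw4w4.
Valid on: (F2).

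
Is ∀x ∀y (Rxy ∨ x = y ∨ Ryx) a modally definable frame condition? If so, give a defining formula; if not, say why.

Not definable by any modal formula

Modal frame validity is preserved under disjoint unions.
Take 2 disjoint single-world reflexive frames: each is trivially connected, but their disjoint union has 2 worlds with no edge between distinct components, so it is not connected.
Hence connectedness of R is not modally definable.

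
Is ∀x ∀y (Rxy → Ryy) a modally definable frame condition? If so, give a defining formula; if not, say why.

Definable; □(□r → r) defines it

Yes: it is shift-reflexivity, defined by the T□ schema □(□r → r).
Suppose □(□r→r) is valid. Take Rxy and set V(r)={w : Ryw}. Then at y, □r holds; since □(□r→r) at x, □r→r at y, so r at y, i.e. Ryy.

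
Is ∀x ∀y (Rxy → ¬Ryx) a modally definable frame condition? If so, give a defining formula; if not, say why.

Any modally definable frame class is closed under surjective bounded morphisms.
The 4-cycle (worlds a,b,c,d with a→b→c→d→a) is asymmetric. Mapping every world to a single reflexive point • is a surjective bounded morphism, and the reflexive point is not asymmetric (R•• but asymmetry requires ¬R••).
Hence asymmetry is not modally definable.

Not modally definable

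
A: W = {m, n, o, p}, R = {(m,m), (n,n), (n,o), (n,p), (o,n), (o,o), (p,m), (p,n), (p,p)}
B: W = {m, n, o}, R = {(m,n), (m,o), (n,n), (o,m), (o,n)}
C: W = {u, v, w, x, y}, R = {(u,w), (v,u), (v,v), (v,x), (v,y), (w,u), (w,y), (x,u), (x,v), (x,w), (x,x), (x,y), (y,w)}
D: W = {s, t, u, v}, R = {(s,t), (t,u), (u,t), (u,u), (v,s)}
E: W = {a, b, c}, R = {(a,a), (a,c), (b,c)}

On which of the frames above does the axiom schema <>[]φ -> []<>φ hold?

This is the axiom for convergence; its first-order frame correspondent is forall x forall y forall z (Rxy & Rxz -> exists w (Ryw & Rzw)).
A: fails — Rpm and Rpn but m and n have no common successor.
B: holds.
C: fails — Rvv and Rvu but v and u have no common successor.
D: holds.
E: fails — Raa and Rac but a and c have no common successor.
Valid on: B, D.

B, D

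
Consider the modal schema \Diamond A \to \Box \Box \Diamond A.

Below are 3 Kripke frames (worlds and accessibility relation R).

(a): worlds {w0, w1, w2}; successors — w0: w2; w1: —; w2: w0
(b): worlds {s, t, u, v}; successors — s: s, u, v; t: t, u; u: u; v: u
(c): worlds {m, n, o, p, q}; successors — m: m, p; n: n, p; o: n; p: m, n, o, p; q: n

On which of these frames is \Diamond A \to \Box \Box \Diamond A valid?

Frame correspondent (Sahlqvist): \forall x \forall y \forall z ((xRy \wedge x R^2 z) \to \exists w (y = w \wedge zRw)) — i.e. a generalized confluence (Geach) condition.
(a): satisfies the condition.
(b): fails — sRs, sR²u but no w with s=w and uRw.
(c): fails — mRm, mR²n but no w with m=w and nRw.
Valid on: (a).

(a)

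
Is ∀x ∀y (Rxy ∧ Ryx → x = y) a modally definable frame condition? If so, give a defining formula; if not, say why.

No — not modally definable

Modal frame validity is preserved under surjective bounded morphisms.
The 8-cycle (worlds a,b,c,d,e,f,g,h with a→b→c→d→e→f→g→h→a) is antisymmetric. Sending even-indexed worlds to s and odd-indexed worlds to t is a surjective bounded morphism onto the two-world frame with s↔t, which is not antisymmetric.
So the class is not modally definable.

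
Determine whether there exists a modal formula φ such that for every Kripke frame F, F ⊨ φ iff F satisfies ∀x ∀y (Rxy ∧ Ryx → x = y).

Any modally definable frame class is closed under surjective bounded morphisms.
The 6-cycle (worlds s,t,u,v,w,x with s→t→u→v→w→x→s) is antisymmetric. Sending even-indexed worlds to • and odd-indexed worlds to ∘ is a surjective bounded morphism onto the two-world frame with •↔∘, which is not antisymmetric.
Hence antisymmetry is not modally definable.

Not definable by any modal formula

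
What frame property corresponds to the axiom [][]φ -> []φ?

Density

Suppose □□φ→□φ is valid. Take Rxy and set V(φ)={w : xR²w}. Then □□φ at x, so □φ at x, so φ at y, i.e. ∃z(Rxz∧Rzy).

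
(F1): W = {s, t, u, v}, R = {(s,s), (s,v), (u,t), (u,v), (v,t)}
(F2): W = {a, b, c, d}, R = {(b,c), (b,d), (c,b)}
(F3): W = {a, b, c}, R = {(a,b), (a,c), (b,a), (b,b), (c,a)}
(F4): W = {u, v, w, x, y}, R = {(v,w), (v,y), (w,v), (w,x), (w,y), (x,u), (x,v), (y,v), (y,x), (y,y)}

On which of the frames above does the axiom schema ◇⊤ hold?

Frame correspondent (Sahlqvist): ∀x ∃y Rxy — i.e. seriality.
(F1): fails — world t has no successor.
(F2): fails — world a has no successor.
(F3): satisfies the condition.
(F4): fails — world u has no successor.
Valid on: (F3).

(F3)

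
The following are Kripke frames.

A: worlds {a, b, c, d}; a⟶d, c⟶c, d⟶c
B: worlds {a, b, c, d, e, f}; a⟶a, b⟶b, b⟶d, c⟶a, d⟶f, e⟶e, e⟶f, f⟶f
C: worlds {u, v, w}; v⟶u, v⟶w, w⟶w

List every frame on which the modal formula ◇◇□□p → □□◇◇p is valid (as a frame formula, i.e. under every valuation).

Frame correspondent (Sahlqvist): ∀x ∀y ∀z ((xR²y ∧ xR²z) → ∃w (yR²w ∧ zR²w)) — i.e. a generalized confluence (Geach) condition.
A: holds.
B: holds.
C: holds.

A, B, C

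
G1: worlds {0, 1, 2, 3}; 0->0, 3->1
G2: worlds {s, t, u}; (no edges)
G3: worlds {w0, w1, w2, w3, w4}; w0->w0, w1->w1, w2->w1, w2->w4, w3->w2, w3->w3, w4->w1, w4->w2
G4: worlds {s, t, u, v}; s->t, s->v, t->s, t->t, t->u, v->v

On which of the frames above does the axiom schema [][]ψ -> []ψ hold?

This is the axiom for density; its first-order frame correspondent is forall x forall y (Rxy -> exists z (Rxz & Rzy)).
G1: fails — R31 but no z with R3z and Rz1.
G2: ✓.
G3: fails — Rw2w4 but no z with Rw2z and Rzw4.
G4: ✓.
Valid on: G2, G4.

G2, G4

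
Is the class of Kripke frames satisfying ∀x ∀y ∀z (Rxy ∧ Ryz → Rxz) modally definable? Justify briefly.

Yes — defined by □r → □□r

Yes: it is transitivity, defined by the 4 schema □r → □□r.
Suppose □r→□□r is valid. Take Rxy, Ryz and set V(r)={w : Rxw}. Then □r at x, so □□r at x, so □r at y, so r at z, i.e. Rxz.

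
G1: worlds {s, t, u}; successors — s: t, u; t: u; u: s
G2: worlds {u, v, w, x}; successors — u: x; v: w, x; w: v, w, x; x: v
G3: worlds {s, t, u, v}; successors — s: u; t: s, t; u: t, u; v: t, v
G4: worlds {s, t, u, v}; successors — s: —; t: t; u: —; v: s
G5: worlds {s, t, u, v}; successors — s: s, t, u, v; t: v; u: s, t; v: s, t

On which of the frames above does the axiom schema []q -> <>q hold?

The schema corresponds to seriality: forall x exists y Rxy.
G1: condition met.
G2: condition met.
G3: condition met.
G4: fails — world s has no successor.
G5: condition met.

G1, G2, G3, G5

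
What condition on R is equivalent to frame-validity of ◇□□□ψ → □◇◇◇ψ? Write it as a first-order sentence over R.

∀x ∀y ∀z ((xRy ∧ xRz) → ∃w (yR³w ∧ zR³w))

This is a Sahlqvist (Geach-type) schema ◇^1□^3ψ → □^1◇^3ψ.
Minimal-valuation argument: fix x; take any y with xR^1y and any z with xR^1z. Set V(ψ) to the set of worlds R-reachable from y in exactly 3 steps. Then □^3ψ holds at y, so the antecedent holds at x; validity forces ◇^3ψ at z, giving a w with zR^3w and yR^3w.
First-order correspondent: ∀x ∀y ∀z ((xRy ∧ xRz) → ∃w (yR³w ∧ zR³w)).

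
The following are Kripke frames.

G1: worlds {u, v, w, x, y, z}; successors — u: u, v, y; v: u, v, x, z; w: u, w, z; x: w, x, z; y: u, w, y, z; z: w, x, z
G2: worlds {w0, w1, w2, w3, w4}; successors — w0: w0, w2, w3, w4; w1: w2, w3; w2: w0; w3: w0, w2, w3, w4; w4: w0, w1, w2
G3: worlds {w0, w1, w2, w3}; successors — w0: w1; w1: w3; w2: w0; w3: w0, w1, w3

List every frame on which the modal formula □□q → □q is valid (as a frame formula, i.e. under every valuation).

Frame correspondent (Sahlqvist): ∀x ∀y (Rxy → ∃z (Rxz ∧ Rzy)) — i.e. density.
G1: holds.
G2: fails — Rw4w1 but no z with Rw4z and Rzw1.
G3: fails — Rw0w1 but no z with Rw0z and Rzw1.

G1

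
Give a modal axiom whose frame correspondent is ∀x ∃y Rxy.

A defining formula is □s → ◇s (the D axiom).

□s → ◇s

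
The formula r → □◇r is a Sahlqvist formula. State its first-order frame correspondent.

Suppose r→□◇r is valid. Take Rxy and set V(r)={x}. Then r at x, so □◇r at x, so ◇r at y, so some z with Ryz has r; z=x, i.e. Ryx.
The converse is a direct semantic check.
So the correspondent is symmetry.

symmetry: ∀x ∀y (Rxy → Ryx)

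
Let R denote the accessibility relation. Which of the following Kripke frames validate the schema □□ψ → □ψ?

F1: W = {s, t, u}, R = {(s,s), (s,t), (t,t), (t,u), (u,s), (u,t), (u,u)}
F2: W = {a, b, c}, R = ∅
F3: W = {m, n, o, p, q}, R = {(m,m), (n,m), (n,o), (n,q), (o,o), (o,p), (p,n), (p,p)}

F1, F2

This is the axiom for density; its first-order frame correspondent is ∀x ∀y (Rxy → ∃z (Rxz ∧ Rzy)).
F1: ✓.
F2: ✓.
F3: fails — Rnq but no z with Rnz and Rzq.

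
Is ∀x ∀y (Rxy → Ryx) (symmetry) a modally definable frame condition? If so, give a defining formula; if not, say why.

Yes, by q → □◇q

The condition is symmetry. A defining modal formula is q → □◇q.
Suppose q→□◇q is valid. Take Rxy and set V(q)={x}. Then q at x, so □◇q at x, so ◇q at y, so some z with Ryz has q; z=x, i.e. Ryx.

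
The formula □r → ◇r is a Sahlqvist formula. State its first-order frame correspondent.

Suppose □r→◇r is valid. At any x set V(r)=W. Then □r at x, so ◇r at x, so x has a successor.

seriality: ∀x ∃y Rxy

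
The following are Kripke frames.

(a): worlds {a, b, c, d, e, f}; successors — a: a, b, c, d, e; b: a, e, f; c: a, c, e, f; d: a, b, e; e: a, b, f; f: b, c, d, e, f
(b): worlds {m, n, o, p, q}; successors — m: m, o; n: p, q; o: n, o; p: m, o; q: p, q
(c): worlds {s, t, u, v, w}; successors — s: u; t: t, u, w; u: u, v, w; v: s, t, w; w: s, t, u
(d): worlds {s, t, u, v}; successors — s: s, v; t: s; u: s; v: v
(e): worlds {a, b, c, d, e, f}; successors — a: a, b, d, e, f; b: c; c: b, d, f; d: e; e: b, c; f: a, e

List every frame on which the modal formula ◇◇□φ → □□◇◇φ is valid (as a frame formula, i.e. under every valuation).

The schema corresponds to a generalized confluence (Geach) condition: ∀x ∀y ∀z ((xR²y ∧ xR²z) → ∃w (yRw ∧ zR²w)).
(a): holds.
(b): fails — mR²n, mR²m but no w with nRw and mR²w.
(c): holds.
(d): holds.
(e): fails — aR²b, aR²b but no w with bRw and bR²w.

(a), (c), (d)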